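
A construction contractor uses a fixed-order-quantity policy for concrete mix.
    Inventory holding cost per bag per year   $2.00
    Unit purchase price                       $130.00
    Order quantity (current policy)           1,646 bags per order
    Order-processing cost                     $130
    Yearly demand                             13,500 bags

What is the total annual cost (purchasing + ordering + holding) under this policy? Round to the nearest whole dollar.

Annual ordering cost = (D/Q)·S = (13,500/1,646) × 130 = $1,066.22
Annual holding cost  = (Q/2)·H = (1,646/2) × 2 = $1,646.00
Purchase cost = D·C = 13,500 × 130 = $1,755,000.00
Total = $1,066.22 + $1,646.00 + $1,755,000.00 = $1,757,712.22

$1,757,712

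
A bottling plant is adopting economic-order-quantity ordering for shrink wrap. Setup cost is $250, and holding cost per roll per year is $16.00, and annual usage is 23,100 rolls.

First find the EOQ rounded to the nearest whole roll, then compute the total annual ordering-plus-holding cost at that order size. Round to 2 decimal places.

EOQ = √(2DS/H) = √(2 × 23,100 × 250 / 16)
    = √(721,875.00) ≈ 849.63 → Q = 850 rolls
Annual ordering cost = (D/Q)·S = (23,100/850) × 250 = $6,794.12
Annual holding cost  = (Q/2)·H = (850/2) × 16 = $6,800.00
Total = $6,794.12 + $6,800.00 = $13,594.12

$13,594.12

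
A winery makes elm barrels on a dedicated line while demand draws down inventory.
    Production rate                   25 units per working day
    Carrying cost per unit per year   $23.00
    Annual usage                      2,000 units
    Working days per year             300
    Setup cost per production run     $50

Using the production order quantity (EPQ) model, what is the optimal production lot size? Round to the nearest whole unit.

109 units

d = 2,000/300 = 6.6667 units/day;  effective holding cost H(1 − d/p) = 23·(1 − 6.6667/25) = 16.86667
Q* = √(2DS / H_eff) = √(2·2,000·50 / 16.86667) ≈ 108.89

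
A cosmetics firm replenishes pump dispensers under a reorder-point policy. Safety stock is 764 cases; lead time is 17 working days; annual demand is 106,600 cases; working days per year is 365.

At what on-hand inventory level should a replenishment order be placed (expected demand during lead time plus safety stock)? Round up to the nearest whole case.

Daily demand d = 106,600 / 365 = 292.055 cases/day
Demand during lead time = 292.055 × 17 = 4,964.93
Reorder point = 4,964.93 + 764 = 5,728.93 → round up

5,729 cases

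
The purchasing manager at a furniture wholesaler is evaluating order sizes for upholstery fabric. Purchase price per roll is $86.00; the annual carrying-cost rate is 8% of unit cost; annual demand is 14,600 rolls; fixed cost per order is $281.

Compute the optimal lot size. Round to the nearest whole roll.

1,092 rolls

Carrying cost H = $86 × 8% = $6.8800/roll/yr
Q* = √(2·D·S / H) = √(2·14,600·281 / 6.88) = √1,192,616.3 ≈ 1,092.07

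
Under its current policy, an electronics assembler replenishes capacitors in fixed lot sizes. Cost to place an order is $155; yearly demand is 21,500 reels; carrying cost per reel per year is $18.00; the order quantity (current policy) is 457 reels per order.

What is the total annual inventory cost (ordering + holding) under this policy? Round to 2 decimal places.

Orders/yr = 21,500/457 = 47.046; ordering cost = 47.046 × $155 = $7,292.12
Average inventory = 457/2 = 228.5; holding cost = 228.5 × $18 = $4,113.00
Total = $7,292.12 + $4,113.00 = $11,405.12

$11,405.12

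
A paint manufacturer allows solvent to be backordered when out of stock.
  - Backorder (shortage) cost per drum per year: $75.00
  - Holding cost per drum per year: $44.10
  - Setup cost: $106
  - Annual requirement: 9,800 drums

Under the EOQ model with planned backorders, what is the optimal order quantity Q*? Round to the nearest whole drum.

274 drums

Basic EOQ = √(2·9,800·106/44.1) = 217.051
Backorder adjustment √((H+b)/b) = √((44.1+75)/75) = 1.2602
Q* = 217.051 × 1.2602 ≈ 273.52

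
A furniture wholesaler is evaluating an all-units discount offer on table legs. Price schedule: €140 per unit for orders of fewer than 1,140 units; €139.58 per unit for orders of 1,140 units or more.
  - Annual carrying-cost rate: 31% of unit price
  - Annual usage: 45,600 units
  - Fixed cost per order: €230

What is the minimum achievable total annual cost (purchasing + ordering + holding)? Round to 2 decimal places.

H₁ = 31%×€140 = €43.4000;  H₂ = 31%×€139.58 = €43.2698
EOQ₁ = √(2×45,600×230/43.4000) = 695.21  (< 1,140, feasible at tier 1)
EOQ₂ = √(2×45,600×230/43.2698) = 696.26  (< 1,140 → use Q = 1,140 at tier-2 price)
TC(tier 1 (EOQ₁), Q≈695.2) = €6,414,172.15
TC(tier 2, Q≈1,140.0) = €6,398,711.79
Minimum at tier 2: €6,398,711.79

€6,398,711.79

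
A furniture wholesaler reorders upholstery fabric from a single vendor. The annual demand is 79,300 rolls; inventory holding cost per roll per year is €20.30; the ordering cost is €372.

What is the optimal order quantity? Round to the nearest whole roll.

2DS/H = 2·79,300·372/20.3 = 2,906,364.53
EOQ = √2,906,364.53 ≈ 1,704.81

1,705 rolls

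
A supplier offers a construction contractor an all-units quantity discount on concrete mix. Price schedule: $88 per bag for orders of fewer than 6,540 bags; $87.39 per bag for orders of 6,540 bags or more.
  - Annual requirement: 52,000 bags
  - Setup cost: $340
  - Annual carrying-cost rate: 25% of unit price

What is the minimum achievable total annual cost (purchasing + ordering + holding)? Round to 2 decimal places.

$4,603,891.22

H₁ = 25%×$88 = $22.0000;  H₂ = 25%×$87.39 = $21.8475
EOQ₁ = √(2×52,000×340/22.0000) = 1,267.78  (< 6,540, feasible at tier 1)
EOQ₂ = √(2×52,000×340/21.8475) = 1,272.20  (< 6,540 → use Q = 6,540 at tier-2 price)
TC(tier 1 (EOQ₁), Q≈1,267.8) = $4,603,891.22
TC(tier 2, Q≈6,540.0) = $4,618,424.69
Minimum at tier 1 (EOQ₁): $4,603,891.22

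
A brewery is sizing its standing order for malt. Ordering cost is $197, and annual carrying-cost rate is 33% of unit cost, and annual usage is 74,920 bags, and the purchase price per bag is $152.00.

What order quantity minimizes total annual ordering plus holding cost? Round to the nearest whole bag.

H = i·C = 0.33 × $152 = $50.1600 per bag-year
Q* = √(2·D·S / H) = √(2·74,920·197 / 50.16) = √588,486.4 ≈ 767.13

767 bags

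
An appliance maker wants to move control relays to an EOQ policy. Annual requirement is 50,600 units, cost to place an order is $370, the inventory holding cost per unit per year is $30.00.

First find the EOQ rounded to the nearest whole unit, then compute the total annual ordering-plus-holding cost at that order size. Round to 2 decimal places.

EOQ = √(2DS/H) = √(2 × 50,600 × 370 / 30)
    = √(1,248,133.33) ≈ 1,117.20 → Q = 1,117 units
Ordering: D/Q × S = 50,600/1,117 × $370 = $16,760.97
Holding:  Q/2 × H = 1,117/2 × $30 = $16,755.00
Total = $16,760.97 + $16,755.00 = $33,515.97

$33,515.97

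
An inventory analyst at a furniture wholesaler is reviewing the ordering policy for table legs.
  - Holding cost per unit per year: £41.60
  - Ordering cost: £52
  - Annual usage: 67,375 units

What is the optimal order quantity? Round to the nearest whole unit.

410 units

EOQ = √(2DS/H) = √(2 × 67,375 × 52 / 41.6)
    = √(168,437.50) ≈ 410.41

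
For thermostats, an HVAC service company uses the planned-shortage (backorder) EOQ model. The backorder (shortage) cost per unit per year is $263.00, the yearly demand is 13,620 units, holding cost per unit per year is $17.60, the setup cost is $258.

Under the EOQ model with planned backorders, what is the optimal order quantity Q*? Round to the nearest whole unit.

653 units

Q* = √(2DS/H) · √((H + b)/b)
   = √(2 × 13,620 × 258 / 17.6) · √((17.6 + 263) / 263)
   = 631.913 × 1.0329 ≈ 652.71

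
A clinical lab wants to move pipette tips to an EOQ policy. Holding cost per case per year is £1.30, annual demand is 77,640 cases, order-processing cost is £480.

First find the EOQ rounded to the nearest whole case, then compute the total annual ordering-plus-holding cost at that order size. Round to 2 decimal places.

£9,843.51

2DS/H = 2·77,640·480/1.3 = 57,334,153.85
EOQ = √57,334,153.85 ≈ 7,571.93 → Q = 7,572 cases
Orders/yr = 77,640/7,572 = 10.254; ordering cost = 10.254 × £480 = £4,921.71
Average inventory = 7,572/2 = 3786; holding cost = 3786 × £1.3 = £4,921.80
Total = £4,921.71 + £4,921.80 = £9,843.51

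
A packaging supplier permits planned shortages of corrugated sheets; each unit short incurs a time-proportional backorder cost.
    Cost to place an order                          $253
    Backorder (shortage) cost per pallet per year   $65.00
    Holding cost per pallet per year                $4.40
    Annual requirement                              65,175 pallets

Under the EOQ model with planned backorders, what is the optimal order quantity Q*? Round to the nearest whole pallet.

Basic EOQ = √(2·65,175·253/4.4) = 2,737.723
Backorder adjustment √((H+b)/b) = √((4.4+65)/65) = 1.0333
Q* = 2,737.723 × 1.0333 ≈ 2,828.87

2,829 pallets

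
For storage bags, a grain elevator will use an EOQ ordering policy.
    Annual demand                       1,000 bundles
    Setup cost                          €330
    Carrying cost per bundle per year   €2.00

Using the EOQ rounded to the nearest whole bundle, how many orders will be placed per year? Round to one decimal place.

1.7 orders per year

2DS/H = 2·1,000·330/2 = 330,000.00
EOQ = √330,000.00 ≈ 574.46 → Q = 574
N = D/Q = 1,000/574 ≈ 1.742 orders/yr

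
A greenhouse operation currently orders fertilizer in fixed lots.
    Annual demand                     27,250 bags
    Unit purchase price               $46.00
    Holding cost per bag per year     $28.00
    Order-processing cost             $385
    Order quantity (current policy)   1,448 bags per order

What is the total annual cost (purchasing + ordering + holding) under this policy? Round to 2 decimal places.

Orders/yr = 27,250/1,448 = 18.819; ordering cost = 18.819 × $385 = $7,245.34
Average inventory = 1,448/2 = 724; holding cost = 724 × $28 = $20,272.00
Purchase cost = D·C = 27,250 × 46 = $1,253,500.00
Total = $7,245.34 + $20,272.00 + $1,253,500.00 = $1,281,017.34

$1,281,017.34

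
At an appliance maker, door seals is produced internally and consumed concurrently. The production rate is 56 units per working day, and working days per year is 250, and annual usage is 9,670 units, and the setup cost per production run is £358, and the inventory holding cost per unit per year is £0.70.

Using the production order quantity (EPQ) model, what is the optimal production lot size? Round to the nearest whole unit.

Daily demand d = 9,670/250 = 38.680; p = 56; 1 − d/p = 0.30929
EPQ = √(2DS / (H(1 − d/p)))
    = √(2 × 9,670 × 358 / (0.7 × 0.30929)) ≈ 5,655.11

5,655 units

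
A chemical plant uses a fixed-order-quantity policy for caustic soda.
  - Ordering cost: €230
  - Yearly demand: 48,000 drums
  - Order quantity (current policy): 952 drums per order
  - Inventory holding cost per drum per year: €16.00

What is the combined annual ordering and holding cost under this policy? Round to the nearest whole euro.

Annual ordering cost = (D/Q)·S = (48,000/952) × 230 = €11,596.64
Annual holding cost  = (Q/2)·H = (952/2) × 16 = €7,616.00
Total = €11,596.64 + €7,616.00 = €19,212.64

€19,213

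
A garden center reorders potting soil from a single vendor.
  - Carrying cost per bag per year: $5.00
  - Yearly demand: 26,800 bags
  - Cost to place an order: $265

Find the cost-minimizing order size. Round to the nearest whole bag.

Q* = √(2·D·S / H) = √(2·26,800·265 / 5) = √2,840,800.0 ≈ 1,685.47

1,685 bags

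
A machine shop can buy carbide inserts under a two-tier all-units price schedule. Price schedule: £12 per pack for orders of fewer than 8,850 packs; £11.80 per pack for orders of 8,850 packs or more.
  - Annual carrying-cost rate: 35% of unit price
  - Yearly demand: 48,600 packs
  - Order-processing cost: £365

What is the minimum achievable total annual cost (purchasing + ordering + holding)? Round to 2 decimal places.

£593,759.66

H₁ = 35%×£12 = £4.2000;  H₂ = 35%×£11.80 = £4.1300
EOQ₁ = √(2×48,600×365/4.2000) = 2,906.40  (< 8,850, feasible at tier 1)
EOQ₂ = √(2×48,600×365/4.1300) = 2,930.92  (< 8,850 → use Q = 8,850 at tier-2 price)
TC(tier 1 (EOQ₁), Q≈2,906.4) = £595,406.87
TC(tier 2, Q≈8,850.0) = £593,759.66
Minimum at tier 2: £593,759.66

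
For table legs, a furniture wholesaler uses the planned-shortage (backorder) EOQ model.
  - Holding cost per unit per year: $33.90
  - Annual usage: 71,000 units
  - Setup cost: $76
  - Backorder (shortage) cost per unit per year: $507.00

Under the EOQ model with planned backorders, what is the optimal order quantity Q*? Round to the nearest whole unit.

583 units

Basic EOQ = √(2·71,000·76/33.9) = 564.223
Backorder adjustment √((H+b)/b) = √((33.9+507)/507) = 1.0329
Q* = 564.223 × 1.0329 ≈ 582.78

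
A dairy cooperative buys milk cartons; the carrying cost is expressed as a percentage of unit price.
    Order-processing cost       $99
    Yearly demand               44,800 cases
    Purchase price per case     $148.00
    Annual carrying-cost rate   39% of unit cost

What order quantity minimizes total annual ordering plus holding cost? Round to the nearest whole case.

H = i·C = 0.39 × $148 = $57.7200 per case-year
2DS/H = 2·44,800·99/57.72 = 153,679.83
EOQ = √153,679.83 ≈ 392.02

392 cases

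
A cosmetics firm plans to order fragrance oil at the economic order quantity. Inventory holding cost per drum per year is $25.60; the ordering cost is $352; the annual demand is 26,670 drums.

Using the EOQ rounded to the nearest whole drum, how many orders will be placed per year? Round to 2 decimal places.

Q* = √(2·D·S / H) = √(2·26,670·352 / 25.6) = √733,425.0 ≈ 856.40 → Q = 856
Orders per year = D/Q = 26,670 / 856 = 31.157

31.16 orders per year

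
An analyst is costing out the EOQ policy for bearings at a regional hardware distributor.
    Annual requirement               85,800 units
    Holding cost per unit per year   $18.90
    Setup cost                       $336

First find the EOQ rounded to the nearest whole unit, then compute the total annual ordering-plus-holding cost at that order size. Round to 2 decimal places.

Optimal lot size Q* = (2 × 85,800 × $336 / $18.9)^½ ≈ 1,746.62 → Q = 1,747 units
Orders/yr = 85,800/1,747 = 49.113; ordering cost = 49.113 × $336 = $16,501.89
Average inventory = 1,747/2 = 873.5; holding cost = 873.5 × $18.9 = $16,509.15
Total = $16,501.89 + $16,509.15 = $33,011.04

$33,011.04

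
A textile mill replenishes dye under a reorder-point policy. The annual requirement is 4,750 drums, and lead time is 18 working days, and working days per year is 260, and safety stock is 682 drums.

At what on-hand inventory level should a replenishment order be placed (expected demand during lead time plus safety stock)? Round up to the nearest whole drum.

Daily demand d = 4,750 / 260 = 18.269 drums/day
Demand during lead time = 18.269 × 18 = 328.85
Reorder point = 328.85 + 682 = 1,010.85 → round up

1,011 drums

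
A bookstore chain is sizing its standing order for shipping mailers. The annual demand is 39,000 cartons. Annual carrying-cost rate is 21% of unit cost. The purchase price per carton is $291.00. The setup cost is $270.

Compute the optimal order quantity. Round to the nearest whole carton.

587 cartons

Carrying cost H = $291 × 21% = $61.1100/carton/yr
Optimal lot size Q* = (2 × 39,000 × $270 / $61.11)^½ ≈ 587.05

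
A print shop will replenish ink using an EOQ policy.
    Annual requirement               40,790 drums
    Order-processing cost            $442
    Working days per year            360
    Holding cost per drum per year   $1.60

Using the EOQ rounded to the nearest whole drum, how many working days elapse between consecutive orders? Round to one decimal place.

EOQ = √(2DS/H) = √(2 × 40,790 × 442 / 1.6)
    = √(22,536,475.00) ≈ 4,747.26 → Q = 4,747 drums
Days between orders = 360 / (D/Q) = 360 / 8.593 ≈ 41.896

41.9 days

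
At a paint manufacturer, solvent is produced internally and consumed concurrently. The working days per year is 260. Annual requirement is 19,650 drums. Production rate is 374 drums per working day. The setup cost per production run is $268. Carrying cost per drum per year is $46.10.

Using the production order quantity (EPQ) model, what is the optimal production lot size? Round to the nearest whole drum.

d = 19,650/260 = 75.5769 drums/day;  effective holding cost H(1 − d/p) = 46.1·(1 − 75.5769/374) = 36.78423
Q* = √(2DS / H_eff) = √(2·19,650·268 / 36.78423) ≈ 535.10

535 drums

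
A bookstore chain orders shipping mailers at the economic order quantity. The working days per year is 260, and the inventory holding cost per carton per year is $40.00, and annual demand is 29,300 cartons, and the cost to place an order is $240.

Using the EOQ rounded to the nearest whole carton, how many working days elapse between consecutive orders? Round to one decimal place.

5.3 days

Q* = √(2·D·S / H) = √(2·29,300·240 / 40) = √351,600.0 ≈ 592.96 → Q = 593 cartons
Days between orders = 260 / (D/Q) = 260 / 49.410 ≈ 5.262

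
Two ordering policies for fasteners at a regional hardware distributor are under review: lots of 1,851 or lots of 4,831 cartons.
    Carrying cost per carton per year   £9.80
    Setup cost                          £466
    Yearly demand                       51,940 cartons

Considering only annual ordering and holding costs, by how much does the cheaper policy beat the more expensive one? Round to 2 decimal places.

£6,535.95

For each Q, cost = (D/Q)·S + (Q/2)·H.
TC(1,851) = (51,940/1,851)×466 + (1,851/2)×9.8 = £22,146.10
TC(4,831) = (51,940/4,831)×466 + (4,831/2)×9.8 = £28,682.05
|ΔTC| = |£22,146.10 − £28,682.05| = £6,535.95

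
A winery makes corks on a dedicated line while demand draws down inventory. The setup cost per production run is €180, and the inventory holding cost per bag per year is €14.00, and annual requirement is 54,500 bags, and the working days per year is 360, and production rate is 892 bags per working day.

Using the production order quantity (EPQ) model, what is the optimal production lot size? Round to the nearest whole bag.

d = 54,500/360 = 151.3889 bags/day;  effective holding cost H(1 − d/p) = 14·(1 − 151.3889/892) = 11.62394
Q* = √(2DS / H_eff) = √(2·54,500·180 / 11.62394) ≈ 1,299.19

1,299 bags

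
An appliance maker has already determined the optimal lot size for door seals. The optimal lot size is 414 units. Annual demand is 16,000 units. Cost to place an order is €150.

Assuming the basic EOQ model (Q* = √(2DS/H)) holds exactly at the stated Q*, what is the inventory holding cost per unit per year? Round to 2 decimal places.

€28.01

EOQ relation: Q² = 2DS/H, so rearrange for the unknown.
H = 2DS / Q² = 2 × 16,000 × 150 / 414² = 28.0053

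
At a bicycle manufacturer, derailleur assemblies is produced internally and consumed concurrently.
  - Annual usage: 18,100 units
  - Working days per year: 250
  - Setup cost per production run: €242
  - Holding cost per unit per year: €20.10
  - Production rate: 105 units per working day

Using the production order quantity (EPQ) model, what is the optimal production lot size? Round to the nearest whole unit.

1,185 units

Daily demand d = 18,100/250 = 72.400; p = 105; 1 − d/p = 0.31048
EPQ = √(2DS / (H(1 − d/p)))
    = √(2 × 18,100 × 242 / (20.1 × 0.31048)) ≈ 1,184.81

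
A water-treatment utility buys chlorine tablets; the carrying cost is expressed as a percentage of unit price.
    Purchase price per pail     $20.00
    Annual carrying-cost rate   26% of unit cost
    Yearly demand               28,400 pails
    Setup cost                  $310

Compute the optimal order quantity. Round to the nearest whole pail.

1,840 pails

Holding cost per pail per year: H = 26% × $20 = $5.2000
EOQ = √(2DS/H) = √(2 × 28,400 × 310 / 5.2)
    = √(3,386,153.85) ≈ 1,840.15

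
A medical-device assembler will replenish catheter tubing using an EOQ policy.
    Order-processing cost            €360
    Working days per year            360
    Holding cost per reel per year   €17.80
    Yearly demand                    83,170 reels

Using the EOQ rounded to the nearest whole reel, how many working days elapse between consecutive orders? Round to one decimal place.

7.9 days

2DS/H = 2·83,170·360/17.8 = 3,364,179.78
EOQ = √3,364,179.78 ≈ 1,834.17 → Q = 1,834 reels
Days between orders = 360 / (D/Q) = 360 / 45.349 ≈ 7.938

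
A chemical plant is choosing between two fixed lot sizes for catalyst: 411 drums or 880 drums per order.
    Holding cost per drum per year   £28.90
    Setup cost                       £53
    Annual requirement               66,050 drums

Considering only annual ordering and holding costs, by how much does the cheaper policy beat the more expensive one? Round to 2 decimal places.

TC(Q) = (D/Q)S + (Q/2)H
TC(411) = (66,050/411)×53 + (411/2)×28.9 = £14,456.35
TC(880) = (66,050/880)×53 + (880/2)×28.9 = £16,694.01
|ΔTC| = |£14,456.35 − £16,694.01| = £2,237.66

£2,237.66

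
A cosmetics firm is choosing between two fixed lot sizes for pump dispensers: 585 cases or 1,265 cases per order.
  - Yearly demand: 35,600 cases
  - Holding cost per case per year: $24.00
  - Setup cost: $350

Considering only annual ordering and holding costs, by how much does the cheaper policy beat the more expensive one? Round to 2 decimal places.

For each Q, cost = (D/Q)·S + (Q/2)·H.
TC(585) = (35,600/585)×350 + (585/2)×24 = $28,319.15
TC(1,265) = (35,600/1,265)×350 + (1,265/2)×24 = $25,029.80
Cheaper: Q = 1,265.  Difference = $3,289.34

$3,289.34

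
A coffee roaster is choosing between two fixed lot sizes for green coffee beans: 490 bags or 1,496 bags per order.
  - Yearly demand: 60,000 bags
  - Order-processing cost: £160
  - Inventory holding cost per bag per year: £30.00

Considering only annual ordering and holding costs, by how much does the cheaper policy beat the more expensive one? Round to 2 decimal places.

£1,915.28

For each Q, cost = (D/Q)·S + (Q/2)·H.
TC(490) = (60,000/490)×160 + (490/2)×30 = £26,941.84
TC(1,496) = (60,000/1,496)×160 + (1,496/2)×30 = £28,857.11
Lots of 490 are cheaper by £1,915.28.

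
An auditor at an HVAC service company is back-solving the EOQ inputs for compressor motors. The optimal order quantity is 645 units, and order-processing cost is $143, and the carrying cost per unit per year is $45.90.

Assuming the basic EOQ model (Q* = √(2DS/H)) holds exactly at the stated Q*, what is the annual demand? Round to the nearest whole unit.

Since Q* = (2DS/H)^½, squaring gives Q*²·H = 2DS.
D = Q²H / (2S) = 645² × 45.9 / (2 × 143) = 66,767.65

66,768 units per year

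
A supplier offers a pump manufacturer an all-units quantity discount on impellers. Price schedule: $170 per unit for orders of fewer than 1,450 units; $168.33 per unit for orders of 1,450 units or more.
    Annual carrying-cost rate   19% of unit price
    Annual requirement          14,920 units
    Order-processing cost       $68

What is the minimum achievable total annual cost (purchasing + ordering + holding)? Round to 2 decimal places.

H₁ = 19%×$170 = $32.3000;  H₂ = 19%×$168.33 = $31.9827
EOQ₁ = √(2×14,920×68/32.3000) = 250.64  (< 1,450, feasible at tier 1)
EOQ₂ = √(2×14,920×68/31.9827) = 251.88  (< 1,450 → use Q = 1,450 at tier-2 price)
TC(tier 1 (EOQ₁), Q≈250.6) = $2,544,495.71
TC(tier 2, Q≈1,450.0) = $2,535,370.75
Minimum at tier 2: $2,535,370.75

$2,535,370.75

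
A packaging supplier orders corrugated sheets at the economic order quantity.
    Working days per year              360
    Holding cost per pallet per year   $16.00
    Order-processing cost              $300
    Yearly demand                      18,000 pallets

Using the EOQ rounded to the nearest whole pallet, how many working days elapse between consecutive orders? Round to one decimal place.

Q* = √(2·D·S / H) = √(2·18,000·300 / 16) = √675,000.0 ≈ 821.58 → Q = 822 pallets
T = Q/D × 360 days = 822/18,000 × 360 = 16.440 days

16.4 days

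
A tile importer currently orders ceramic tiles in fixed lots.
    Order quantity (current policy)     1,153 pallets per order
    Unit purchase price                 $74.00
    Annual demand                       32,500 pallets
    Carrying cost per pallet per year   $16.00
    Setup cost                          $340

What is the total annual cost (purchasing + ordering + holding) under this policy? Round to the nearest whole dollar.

$2,423,808

Orders/yr = 32,500/1,153 = 28.187; ordering cost = 28.187 × $340 = $9,583.69
Average inventory = 1,153/2 = 576.5; holding cost = 576.5 × $16 = $9,224.00
Purchase cost = D·C = 32,500 × 74 = $2,405,000.00
Total = $9,583.69 + $9,224.00 + $2,405,000.00 = $2,423,807.69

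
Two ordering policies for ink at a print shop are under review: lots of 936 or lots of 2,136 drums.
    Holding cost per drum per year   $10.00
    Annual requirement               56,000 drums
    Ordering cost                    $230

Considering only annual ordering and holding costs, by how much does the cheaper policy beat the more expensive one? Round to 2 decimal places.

For each Q, cost = (D/Q)·S + (Q/2)·H.
TC(936) = (56,000/936)×230 + (936/2)×10 = $18,440.68
TC(2,136) = (56,000/2,136)×230 + (2,136/2)×10 = $16,709.96
|ΔTC| = |$18,440.68 − $16,709.96| = $1,730.72

$1,730.72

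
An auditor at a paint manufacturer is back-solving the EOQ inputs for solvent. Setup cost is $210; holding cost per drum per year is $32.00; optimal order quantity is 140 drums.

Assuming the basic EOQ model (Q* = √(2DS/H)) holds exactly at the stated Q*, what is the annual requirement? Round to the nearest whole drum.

From Q* = √(2DS/H) ⇒ Q*² = 2DS/H.
D = Q²H / (2S) = 140² × 32 / (2 × 210) = 1,493.33

1,493 drums per year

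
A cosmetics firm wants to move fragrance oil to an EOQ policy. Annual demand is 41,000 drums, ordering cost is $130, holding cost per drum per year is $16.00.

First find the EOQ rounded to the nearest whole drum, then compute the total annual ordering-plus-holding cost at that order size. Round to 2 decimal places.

$13,059.86

Q* = √(2·D·S / H) = √(2·41,000·130 / 16) = √666,250.0 ≈ 816.24 → Q = 816 drums
Annual ordering cost = (D/Q)·S = (41,000/816) × 130 = $6,531.86
Annual holding cost  = (Q/2)·H = (816/2) × 16 = $6,528.00
Total = $6,531.86 + $6,528.00 = $13,059.86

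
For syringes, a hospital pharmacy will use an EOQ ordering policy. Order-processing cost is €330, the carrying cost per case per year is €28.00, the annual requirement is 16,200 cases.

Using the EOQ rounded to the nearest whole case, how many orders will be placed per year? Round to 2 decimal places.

26.21 orders per year

Q* = √(2·D·S / H) = √(2·16,200·330 / 28) = √381,857.1 ≈ 617.95 → Q = 618
Orders per year = D/Q = 16,200 / 618 = 26.214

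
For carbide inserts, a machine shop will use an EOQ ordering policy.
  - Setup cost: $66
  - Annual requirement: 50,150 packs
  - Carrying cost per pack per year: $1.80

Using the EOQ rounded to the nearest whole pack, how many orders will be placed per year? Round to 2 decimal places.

Optimal lot size Q* = (2 × 50,150 × $66 / $1.8)^½ ≈ 1,917.72 → Q = 1,918
Orders per year = D/Q = 50,150 / 1,918 = 26.147

26.15 orders per year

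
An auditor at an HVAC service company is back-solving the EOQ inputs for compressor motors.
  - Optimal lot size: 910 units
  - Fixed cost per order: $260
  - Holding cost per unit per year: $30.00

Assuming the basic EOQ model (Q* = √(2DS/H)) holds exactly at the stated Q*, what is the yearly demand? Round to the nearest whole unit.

47,775 units per year

From Q* = √(2DS/H) ⇒ Q*² = 2DS/H.
D = Q²H / (2S) = 910² × 30 / (2 × 260) = 47,775.00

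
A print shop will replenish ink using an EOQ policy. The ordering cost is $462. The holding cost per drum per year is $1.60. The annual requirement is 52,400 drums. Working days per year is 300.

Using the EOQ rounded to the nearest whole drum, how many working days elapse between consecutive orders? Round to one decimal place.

31.5 days

Q* = √(2·D·S / H) = √(2·52,400·462 / 1.6) = √30,261,000.0 ≈ 5,501.00 → Q = 5,501 drums
Cycle time = (working days × Q)/D = (300 × 5,501) / 52,400 = 31.494 days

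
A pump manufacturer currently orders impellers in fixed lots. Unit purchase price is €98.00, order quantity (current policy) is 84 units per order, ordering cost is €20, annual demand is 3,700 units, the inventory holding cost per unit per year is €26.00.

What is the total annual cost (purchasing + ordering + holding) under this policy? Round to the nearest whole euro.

Annual ordering cost = (D/Q)·S = (3,700/84) × 20 = €880.95
Annual holding cost  = (Q/2)·H = (84/2) × 26 = €1,092.00
Purchase cost = D·C = 3,700 × 98 = €362,600.00
Total = €880.95 + €1,092.00 + €362,600.00 = €364,572.95

€364,573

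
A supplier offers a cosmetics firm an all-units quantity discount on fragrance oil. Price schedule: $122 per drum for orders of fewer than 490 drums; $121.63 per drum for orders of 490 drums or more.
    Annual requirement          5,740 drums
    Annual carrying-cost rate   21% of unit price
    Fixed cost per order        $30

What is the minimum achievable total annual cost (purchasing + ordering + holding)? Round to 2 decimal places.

$703,250.44

H₁ = 21%×$122 = $25.6200;  H₂ = 21%×$121.63 = $25.5423
EOQ₁ = √(2×5,740×30/25.6200) = 115.94  (< 490, feasible at tier 1)
EOQ₂ = √(2×5,740×30/25.5423) = 116.12  (< 490 → use Q = 490 at tier-2 price)
TC(tier 1 (EOQ₁), Q≈115.9) = $703,250.44
TC(tier 2, Q≈490.0) = $704,765.49
Minimum at tier 1 (EOQ₁): $703,250.44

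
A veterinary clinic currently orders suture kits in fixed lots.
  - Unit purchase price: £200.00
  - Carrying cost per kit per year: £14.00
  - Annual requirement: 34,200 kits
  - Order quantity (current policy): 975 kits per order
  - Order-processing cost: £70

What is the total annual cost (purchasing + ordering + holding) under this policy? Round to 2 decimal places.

£6,849,280.38

Annual ordering cost = (D/Q)·S = (34,200/975) × 70 = £2,455.38
Annual holding cost  = (Q/2)·H = (975/2) × 14 = £6,825.00
Purchase cost = D·C = 34,200 × 200 = £6,840,000.00
Total = £2,455.38 + £6,825.00 + £6,840,000.00 = £6,849,280.38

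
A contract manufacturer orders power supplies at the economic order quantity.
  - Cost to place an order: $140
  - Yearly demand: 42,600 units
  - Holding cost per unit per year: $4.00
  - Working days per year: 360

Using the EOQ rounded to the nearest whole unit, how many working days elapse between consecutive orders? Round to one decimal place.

Optimal lot size Q* = (2 × 42,600 × $140 / $4)^½ ≈ 1,726.85 → Q = 1,727 units
T = Q/D × 360 days = 1,727/42,600 × 360 = 14.594 days

14.6 days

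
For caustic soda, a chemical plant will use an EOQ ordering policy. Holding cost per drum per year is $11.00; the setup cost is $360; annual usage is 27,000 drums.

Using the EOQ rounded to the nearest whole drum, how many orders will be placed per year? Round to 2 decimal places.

20.32 orders per year

Q* = √(2·D·S / H) = √(2·27,000·360 / 11) = √1,767,272.7 ≈ 1,329.39 → Q = 1,329
N = D/Q = 27,000/1,329 ≈ 20.316 orders/yr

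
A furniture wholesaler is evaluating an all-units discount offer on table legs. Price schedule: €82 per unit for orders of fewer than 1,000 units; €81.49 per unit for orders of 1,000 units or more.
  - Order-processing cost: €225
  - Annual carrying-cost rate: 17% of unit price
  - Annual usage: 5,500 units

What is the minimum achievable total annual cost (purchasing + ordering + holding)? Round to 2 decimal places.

H₁ = 17%×€82 = €13.9400;  H₂ = 17%×€81.49 = €13.8533
EOQ₁ = √(2×5,500×225/13.9400) = 421.36  (< 1,000, feasible at tier 1)
EOQ₂ = √(2×5,500×225/13.8533) = 422.68  (< 1,000 → use Q = 1,000 at tier-2 price)
TC(tier 1 (EOQ₁), Q≈421.4) = €456,873.80
TC(tier 2, Q≈1,000.0) = €456,359.15
Minimum at tier 2: €456,359.15

€456,359.15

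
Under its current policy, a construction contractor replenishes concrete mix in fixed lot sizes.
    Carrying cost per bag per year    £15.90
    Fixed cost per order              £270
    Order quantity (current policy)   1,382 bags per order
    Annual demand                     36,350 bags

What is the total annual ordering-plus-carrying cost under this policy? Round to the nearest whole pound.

Annual ordering cost = (D/Q)·S = (36,350/1,382) × 270 = £7,101.66
Annual holding cost  = (Q/2)·H = (1,382/2) × 15.9 = £10,986.90
Total = £7,101.66 + £10,986.90 = £18,088.56

£18,089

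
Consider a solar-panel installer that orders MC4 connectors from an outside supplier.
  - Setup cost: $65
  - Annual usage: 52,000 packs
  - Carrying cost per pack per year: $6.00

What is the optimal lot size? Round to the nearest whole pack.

2DS/H = 2·52,000·65/6 = 1,126,666.67
EOQ = √1,126,666.67 ≈ 1,061.45

1,061 packs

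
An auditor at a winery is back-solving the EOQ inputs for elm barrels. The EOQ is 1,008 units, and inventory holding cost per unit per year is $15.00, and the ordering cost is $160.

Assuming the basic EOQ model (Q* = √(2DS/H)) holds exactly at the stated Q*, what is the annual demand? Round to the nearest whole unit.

47,628 units per year

EOQ relation: Q² = 2DS/H, so rearrange for the unknown.
D = Q²H / (2S) = 1,008² × 15 / (2 × 160) = 47,628.00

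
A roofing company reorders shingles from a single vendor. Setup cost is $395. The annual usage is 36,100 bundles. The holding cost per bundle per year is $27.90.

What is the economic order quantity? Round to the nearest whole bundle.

2DS/H = 2·36,100·395/27.9 = 1,022,186.38
EOQ = √1,022,186.38 ≈ 1,011.03

1,011 bundles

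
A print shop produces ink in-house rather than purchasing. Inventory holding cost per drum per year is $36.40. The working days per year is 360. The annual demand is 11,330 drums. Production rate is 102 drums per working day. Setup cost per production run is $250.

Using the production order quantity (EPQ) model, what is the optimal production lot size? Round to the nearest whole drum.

Daily demand d = 11,330/360 = 31.472; p = 102; 1 − d/p = 0.69145
EPQ = √(2DS / (H(1 − d/p)))
    = √(2 × 11,330 × 250 / (36.4 × 0.69145)) ≈ 474.43

474 drums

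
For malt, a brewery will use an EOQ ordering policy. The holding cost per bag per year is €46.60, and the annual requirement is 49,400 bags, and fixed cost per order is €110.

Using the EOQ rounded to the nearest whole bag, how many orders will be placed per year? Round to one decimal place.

102.3 orders per year

Q* = √(2·D·S / H) = √(2·49,400·110 / 46.6) = √233,218.9 ≈ 482.93 → Q = 483
Orders per year = D/Q = 49,400 / 483 = 102.277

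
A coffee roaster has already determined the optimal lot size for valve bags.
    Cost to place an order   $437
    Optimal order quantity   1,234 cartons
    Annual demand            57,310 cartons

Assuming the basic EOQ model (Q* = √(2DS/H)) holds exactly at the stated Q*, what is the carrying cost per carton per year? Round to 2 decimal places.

Since Q* = (2DS/H)^½, squaring gives Q*²·H = 2DS.
H = 2DS / Q² = 2 × 57,310 × 437 / 1,234² = 32.8936

$32.89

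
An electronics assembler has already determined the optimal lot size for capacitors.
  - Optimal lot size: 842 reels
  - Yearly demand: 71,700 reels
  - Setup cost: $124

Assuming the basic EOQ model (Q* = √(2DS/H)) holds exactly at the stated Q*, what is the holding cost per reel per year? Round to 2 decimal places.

EOQ relation: Q² = 2DS/H, so rearrange for the unknown.
H = 2DS / Q² = 2 × 71,700 × 124 / 842² = 25.0811

$25.08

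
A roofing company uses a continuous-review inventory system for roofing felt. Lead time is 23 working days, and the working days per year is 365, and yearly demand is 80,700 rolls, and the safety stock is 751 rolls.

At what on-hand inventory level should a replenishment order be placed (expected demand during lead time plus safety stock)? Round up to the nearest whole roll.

Daily demand d = 80,700 / 365 = 221.096 rolls/day
Demand during lead time = 221.096 × 23 = 5,085.21
Reorder point = 5,085.21 + 751 = 5,836.21 → round up

5,837 rolls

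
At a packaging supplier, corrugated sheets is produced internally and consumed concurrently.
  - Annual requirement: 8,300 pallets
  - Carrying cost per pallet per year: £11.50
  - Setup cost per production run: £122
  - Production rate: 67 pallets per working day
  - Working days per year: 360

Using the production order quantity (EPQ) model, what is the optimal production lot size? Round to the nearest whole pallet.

518 pallets

Daily demand d = 8,300/360 = 23.056; p = 67; 1 − d/p = 0.65589
EPQ = √(2DS / (H(1 − d/p)))
    = √(2 × 8,300 × 122 / (11.5 × 0.65589)) ≈ 518.17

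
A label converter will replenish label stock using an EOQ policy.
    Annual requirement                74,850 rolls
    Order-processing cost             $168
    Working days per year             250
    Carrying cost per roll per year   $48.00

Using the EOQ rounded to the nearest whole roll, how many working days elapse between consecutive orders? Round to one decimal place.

2DS/H = 2·74,850·168/48 = 523,950.00
EOQ = √523,950.00 ≈ 723.84 → Q = 724 rolls
Cycle time = (working days × Q)/D = (250 × 724) / 74,850 = 2.418 days

2.4 days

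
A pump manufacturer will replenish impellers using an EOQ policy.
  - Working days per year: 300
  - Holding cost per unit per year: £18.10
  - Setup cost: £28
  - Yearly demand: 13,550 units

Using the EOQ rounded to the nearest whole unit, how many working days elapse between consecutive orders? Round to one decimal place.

EOQ = √(2DS/H) = √(2 × 13,550 × 28 / 18.1)
    = √(41,922.65) ≈ 204.75 → Q = 205 units
Cycle time = (working days × Q)/D = (300 × 205) / 13,550 = 4.539 days

4.5 days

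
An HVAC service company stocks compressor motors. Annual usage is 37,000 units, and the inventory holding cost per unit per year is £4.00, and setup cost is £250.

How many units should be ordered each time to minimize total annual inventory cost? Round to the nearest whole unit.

Optimal lot size Q* = (2 × 37,000 × £250 / £4)^½ ≈ 2,150.58

2,151 units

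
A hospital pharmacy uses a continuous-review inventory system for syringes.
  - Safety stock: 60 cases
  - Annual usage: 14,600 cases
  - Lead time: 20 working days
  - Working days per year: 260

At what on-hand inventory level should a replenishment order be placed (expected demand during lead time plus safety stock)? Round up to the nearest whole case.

Daily demand d = 14,600 / 260 = 56.154 cases/day
Demand during lead time = 56.154 × 20 = 1,123.08
Reorder point = 1,123.08 + 60 = 1,183.08 → round up

1,184 cases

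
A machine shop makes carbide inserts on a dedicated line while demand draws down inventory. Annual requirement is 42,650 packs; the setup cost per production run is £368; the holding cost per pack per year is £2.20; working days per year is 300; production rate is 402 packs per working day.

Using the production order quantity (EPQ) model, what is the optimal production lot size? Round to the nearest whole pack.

4,698 packs

Daily demand d = 42,650/300 = 142.167; p = 402; 1 − d/p = 0.64635
EPQ = √(2DS / (H(1 − d/p)))
    = √(2 × 42,650 × 368 / (2.2 × 0.64635)) ≈ 4,698.43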